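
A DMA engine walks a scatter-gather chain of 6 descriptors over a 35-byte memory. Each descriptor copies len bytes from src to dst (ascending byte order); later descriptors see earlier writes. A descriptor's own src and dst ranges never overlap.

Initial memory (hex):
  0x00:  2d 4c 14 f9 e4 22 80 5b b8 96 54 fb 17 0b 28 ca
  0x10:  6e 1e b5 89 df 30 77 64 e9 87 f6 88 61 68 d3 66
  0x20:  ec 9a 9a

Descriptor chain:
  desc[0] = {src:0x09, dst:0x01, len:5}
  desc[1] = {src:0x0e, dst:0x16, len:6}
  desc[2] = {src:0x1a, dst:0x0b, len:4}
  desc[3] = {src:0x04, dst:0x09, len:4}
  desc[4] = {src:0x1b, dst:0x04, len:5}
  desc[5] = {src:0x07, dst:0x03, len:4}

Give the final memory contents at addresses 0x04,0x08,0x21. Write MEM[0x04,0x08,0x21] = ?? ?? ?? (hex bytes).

MEM[0x04,0x08,0x21] = 66 66 9a

#0 dst[0x01+5] := {0x96,0x54,0xfb,0x17,0x0b}
#1 dst[0x16+6] := {0x28,0xca,0x6e,0x1e,0xb5,0x89}
#2 dst[0x0b+4] := {0xb5,0x89,0x61,0x68}
#3 dst[0x09+4] := {0x17,0x0b,0x80,0x5b}
#4 dst[0x04+5] := {0x89,0x61,0x68,0xd3,0x66}
#5 dst[0x03+4] := {0xd3,0x66,0x17,0x0b}
query mem[0x04]=0x66, mem[0x08]=0x66, mem[0x21]=0x9a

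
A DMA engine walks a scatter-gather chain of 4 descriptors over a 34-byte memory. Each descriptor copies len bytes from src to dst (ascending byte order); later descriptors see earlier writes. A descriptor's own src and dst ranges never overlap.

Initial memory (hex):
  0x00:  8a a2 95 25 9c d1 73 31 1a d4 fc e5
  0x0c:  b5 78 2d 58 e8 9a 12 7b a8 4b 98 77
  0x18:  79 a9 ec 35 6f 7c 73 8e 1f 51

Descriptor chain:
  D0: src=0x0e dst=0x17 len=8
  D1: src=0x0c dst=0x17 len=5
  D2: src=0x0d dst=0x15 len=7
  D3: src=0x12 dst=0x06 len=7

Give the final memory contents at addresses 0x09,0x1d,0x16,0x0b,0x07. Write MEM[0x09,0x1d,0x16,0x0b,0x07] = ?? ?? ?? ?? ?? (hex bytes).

  after D0: wrote 8B at 0x17 = 2d58e89a127ba84b
  after D1: wrote 5B at 0x17 = b5782d58e8
  after D2: wrote 7B at 0x15 = 782d58e89a127b
  after D3: wrote 7B at 0x06 = 127ba8782d58e8
query mem[0x09]=0x78, mem[0x1d]=0xa8, mem[0x16]=0x2d, mem[0x0b]=0x58, mem[0x07]=0x7b

MEM[0x09,0x1d,0x16,0x0b,0x07] = 78 a8 2d 58 7b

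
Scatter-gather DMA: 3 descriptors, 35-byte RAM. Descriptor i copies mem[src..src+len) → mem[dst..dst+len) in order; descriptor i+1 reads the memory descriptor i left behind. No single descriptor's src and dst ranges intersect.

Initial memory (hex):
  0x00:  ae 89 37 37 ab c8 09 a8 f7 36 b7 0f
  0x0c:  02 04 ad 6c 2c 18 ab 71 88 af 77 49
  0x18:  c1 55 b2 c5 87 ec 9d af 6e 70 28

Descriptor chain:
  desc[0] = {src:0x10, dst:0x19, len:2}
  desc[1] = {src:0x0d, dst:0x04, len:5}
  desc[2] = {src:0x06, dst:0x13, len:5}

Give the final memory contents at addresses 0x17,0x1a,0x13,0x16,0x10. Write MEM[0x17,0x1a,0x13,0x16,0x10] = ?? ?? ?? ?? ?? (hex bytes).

D0: mem[0x19..0x1a] <- [2c 18]
D1: mem[0x04..0x08] <- [04 ad 6c 2c 18]
D2: mem[0x13..0x17] <- [6c 2c 18 36 b7]
query mem[0x17]=0xb7, mem[0x1a]=0x18, mem[0x13]=0x6c, mem[0x16]=0x36, mem[0x10]=0x2c

MEM[0x17,0x1a,0x13,0x16,0x10] = b7 18 6c 36 2c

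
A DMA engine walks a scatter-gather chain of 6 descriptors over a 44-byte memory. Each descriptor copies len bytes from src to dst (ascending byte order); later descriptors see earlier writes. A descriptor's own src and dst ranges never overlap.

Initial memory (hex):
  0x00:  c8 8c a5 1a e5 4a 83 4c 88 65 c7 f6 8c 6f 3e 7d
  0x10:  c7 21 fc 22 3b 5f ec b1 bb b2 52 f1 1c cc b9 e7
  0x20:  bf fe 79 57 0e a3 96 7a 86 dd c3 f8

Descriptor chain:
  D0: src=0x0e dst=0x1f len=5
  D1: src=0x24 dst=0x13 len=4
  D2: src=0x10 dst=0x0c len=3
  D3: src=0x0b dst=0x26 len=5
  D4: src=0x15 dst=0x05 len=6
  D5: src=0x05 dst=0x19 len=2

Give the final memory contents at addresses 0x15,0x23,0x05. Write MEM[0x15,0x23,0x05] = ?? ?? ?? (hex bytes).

MEM[0x15,0x23,0x05] = 96 fc 96

  after D0: wrote 5B at 0x1f = 3e7dc721fc
  after D1: wrote 4B at 0x13 = 0ea3967a
  after D2: wrote 3B at 0x0c = c721fc
  after D3: wrote 5B at 0x26 = f6c721fc7d
  after D4: wrote 6B at 0x05 = 967ab1bbb252
  after D5: wrote 2B at 0x19 = 967a
query mem[0x15]=0x96, mem[0x23]=0xfc, mem[0x05]=0x96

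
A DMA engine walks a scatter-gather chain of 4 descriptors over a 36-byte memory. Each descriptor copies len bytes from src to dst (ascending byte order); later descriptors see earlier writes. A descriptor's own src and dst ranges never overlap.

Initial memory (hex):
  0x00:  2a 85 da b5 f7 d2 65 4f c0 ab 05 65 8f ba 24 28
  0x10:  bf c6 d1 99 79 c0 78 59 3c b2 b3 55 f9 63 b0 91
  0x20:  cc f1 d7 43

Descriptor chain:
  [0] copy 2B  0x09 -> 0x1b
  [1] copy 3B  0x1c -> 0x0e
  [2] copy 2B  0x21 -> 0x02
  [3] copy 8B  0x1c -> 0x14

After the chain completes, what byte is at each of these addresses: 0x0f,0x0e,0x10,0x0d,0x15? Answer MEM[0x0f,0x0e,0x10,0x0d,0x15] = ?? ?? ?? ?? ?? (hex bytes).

#0 dst[0x1b+2] := {0xab,0x05}
#1 dst[0x0e+3] := {0x05,0x63,0xb0}
#2 dst[0x02+2] := {0xf1,0xd7}
#3 dst[0x14+8] := {0x05,0x63,0xb0,0x91,0xcc,0xf1,0xd7,0x43}
query mem[0x0f]=0x63, mem[0x0e]=0x05, mem[0x10]=0xb0, mem[0x0d]=0xba, mem[0x15]=0x63

MEM[0x0f,0x0e,0x10,0x0d,0x15] = 63 05 b0 ba 63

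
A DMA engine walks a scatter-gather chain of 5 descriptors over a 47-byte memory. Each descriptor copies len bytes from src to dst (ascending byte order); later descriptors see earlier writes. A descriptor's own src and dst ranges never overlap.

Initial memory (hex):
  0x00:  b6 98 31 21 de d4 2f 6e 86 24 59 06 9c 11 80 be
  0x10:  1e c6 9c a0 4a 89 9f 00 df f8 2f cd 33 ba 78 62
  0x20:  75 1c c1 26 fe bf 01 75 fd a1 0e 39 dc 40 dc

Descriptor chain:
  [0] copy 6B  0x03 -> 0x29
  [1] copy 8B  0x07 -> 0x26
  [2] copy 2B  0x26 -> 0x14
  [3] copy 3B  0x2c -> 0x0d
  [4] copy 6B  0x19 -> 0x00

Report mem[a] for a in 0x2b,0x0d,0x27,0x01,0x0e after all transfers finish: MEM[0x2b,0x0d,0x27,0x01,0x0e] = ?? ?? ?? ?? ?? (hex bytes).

MEM[0x2b,0x0d,0x27,0x01,0x0e] = 9c 11 86 2f 80

  after D0: wrote 6B at 0x29 = 21ded42f6e86
  after D1: wrote 8B at 0x26 = 6e862459069c1180
  after D2: wrote 2B at 0x14 = 6e86
  after D3: wrote 3B at 0x0d = 118086
  after D4: wrote 6B at 0x00 = f82fcd33ba78
query mem[0x2b]=0x9c, mem[0x0d]=0x11, mem[0x27]=0x86, mem[0x01]=0x2f, mem[0x0e]=0x80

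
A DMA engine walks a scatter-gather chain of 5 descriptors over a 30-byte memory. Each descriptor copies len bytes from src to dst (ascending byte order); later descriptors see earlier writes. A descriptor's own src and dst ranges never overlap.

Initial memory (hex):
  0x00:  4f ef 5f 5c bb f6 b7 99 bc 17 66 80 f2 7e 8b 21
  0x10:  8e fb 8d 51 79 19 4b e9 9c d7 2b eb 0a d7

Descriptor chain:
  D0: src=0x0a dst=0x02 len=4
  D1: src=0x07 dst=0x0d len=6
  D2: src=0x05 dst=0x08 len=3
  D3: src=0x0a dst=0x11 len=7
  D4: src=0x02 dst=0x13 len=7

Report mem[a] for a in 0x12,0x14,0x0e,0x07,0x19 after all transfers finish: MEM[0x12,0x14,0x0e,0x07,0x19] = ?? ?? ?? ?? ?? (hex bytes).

MEM[0x12,0x14,0x0e,0x07,0x19] = 80 80 bc 99 7e

  after D0: wrote 4B at 0x02 = 6680f27e
  after D1: wrote 6B at 0x0d = 99bc176680f2
  after D2: wrote 3B at 0x08 = 7eb799
  after D3: wrote 7B at 0x11 = 9980f299bc1766
  after D4: wrote 7B at 0x13 = 6680f27eb7997e
query mem[0x12]=0x80, mem[0x14]=0x80, mem[0x0e]=0xbc, mem[0x07]=0x99, mem[0x19]=0x7e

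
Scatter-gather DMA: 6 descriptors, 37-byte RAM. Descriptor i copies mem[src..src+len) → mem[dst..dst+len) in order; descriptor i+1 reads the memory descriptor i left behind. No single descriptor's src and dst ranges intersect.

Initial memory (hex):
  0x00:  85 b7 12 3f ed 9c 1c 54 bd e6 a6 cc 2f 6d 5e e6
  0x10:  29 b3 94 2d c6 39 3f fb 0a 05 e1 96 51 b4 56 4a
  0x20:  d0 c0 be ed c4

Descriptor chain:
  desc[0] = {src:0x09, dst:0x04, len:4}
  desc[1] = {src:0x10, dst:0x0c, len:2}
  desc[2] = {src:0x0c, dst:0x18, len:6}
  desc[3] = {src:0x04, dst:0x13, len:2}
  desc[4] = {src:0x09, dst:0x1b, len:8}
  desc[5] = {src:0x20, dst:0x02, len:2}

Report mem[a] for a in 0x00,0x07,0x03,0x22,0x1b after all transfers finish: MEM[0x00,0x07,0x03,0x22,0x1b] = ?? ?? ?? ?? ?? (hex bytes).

MEM[0x00,0x07,0x03,0x22,0x1b] = 85 2f e6 29 e6

  after D0: wrote 4B at 0x04 = e6a6cc2f
  after D1: wrote 2B at 0x0c = 29b3
  after D2: wrote 6B at 0x18 = 29b35ee629b3
  after D3: wrote 2B at 0x13 = e6a6
  after D4: wrote 8B at 0x1b = e6a6cc29b35ee629
  after D5: wrote 2B at 0x02 = 5ee6
query mem[0x00]=0x85, mem[0x07]=0x2f, mem[0x03]=0xe6, mem[0x22]=0x29, mem[0x1b]=0xe6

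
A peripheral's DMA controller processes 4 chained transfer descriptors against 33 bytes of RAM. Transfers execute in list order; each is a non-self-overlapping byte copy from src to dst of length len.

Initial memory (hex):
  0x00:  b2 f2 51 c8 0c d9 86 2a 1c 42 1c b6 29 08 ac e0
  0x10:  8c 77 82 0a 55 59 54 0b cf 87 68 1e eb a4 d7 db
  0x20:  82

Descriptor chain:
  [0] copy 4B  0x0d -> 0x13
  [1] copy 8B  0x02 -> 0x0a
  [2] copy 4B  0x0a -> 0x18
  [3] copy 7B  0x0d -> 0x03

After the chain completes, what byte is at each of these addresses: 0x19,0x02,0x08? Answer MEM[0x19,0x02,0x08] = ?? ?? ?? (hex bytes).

  after D0: wrote 4B at 0x13 = 08ace08c
  after D1: wrote 8B at 0x0a = 51c80cd9862a1c42
  after D2: wrote 4B at 0x18 = 51c80cd9
  after D3: wrote 7B at 0x03 = d9862a1c428208
query mem[0x19]=0xc8, mem[0x02]=0x51, mem[0x08]=0x82

MEM[0x19,0x02,0x08] = c8 51 82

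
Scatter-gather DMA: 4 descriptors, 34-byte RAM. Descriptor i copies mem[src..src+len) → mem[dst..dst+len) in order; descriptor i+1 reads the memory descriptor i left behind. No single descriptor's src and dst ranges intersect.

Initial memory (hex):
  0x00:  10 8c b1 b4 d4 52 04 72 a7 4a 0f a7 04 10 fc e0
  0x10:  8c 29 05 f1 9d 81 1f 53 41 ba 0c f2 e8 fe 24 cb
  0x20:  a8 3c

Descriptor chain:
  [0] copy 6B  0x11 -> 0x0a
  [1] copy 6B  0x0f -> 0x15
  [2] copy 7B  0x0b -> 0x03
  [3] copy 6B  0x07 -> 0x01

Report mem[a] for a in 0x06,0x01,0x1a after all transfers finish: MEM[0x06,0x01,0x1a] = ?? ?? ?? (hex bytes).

MEM[0x06,0x01,0x1a] = f1 1f 9d

D0: mem[0x0a..0x0f] <- [29 05 f1 9d 81 1f]
D1: mem[0x15..0x1a] <- [1f 8c 29 05 f1 9d]
D2: mem[0x03..0x09] <- [05 f1 9d 81 1f 8c 29]
D3: mem[0x01..0x06] <- [1f 8c 29 29 05 f1]
query mem[0x06]=0xf1, mem[0x01]=0x1f, mem[0x1a]=0x9d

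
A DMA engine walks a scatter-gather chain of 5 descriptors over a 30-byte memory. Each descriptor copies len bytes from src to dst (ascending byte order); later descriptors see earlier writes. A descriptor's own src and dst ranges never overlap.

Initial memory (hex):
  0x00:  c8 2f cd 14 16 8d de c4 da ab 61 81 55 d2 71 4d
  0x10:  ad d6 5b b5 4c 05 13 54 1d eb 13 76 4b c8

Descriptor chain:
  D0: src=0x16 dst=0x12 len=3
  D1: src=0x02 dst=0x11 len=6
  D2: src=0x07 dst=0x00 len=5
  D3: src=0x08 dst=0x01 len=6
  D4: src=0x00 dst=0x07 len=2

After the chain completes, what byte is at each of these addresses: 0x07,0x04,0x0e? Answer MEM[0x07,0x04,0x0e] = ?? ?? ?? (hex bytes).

MEM[0x07,0x04,0x0e] = c4 81 71

[0] 0x16->0x12 len=3 : 13 54 1d
[1] 0x02->0x11 len=6 : cd 14 16 8d de c4
[2] 0x07->0x00 len=5 : c4 da ab 61 81
[3] 0x08->0x01 len=6 : da ab 61 81 55 d2
[4] 0x00->0x07 len=2 : c4 da
query mem[0x07]=0xc4, mem[0x04]=0x81, mem[0x0e]=0x71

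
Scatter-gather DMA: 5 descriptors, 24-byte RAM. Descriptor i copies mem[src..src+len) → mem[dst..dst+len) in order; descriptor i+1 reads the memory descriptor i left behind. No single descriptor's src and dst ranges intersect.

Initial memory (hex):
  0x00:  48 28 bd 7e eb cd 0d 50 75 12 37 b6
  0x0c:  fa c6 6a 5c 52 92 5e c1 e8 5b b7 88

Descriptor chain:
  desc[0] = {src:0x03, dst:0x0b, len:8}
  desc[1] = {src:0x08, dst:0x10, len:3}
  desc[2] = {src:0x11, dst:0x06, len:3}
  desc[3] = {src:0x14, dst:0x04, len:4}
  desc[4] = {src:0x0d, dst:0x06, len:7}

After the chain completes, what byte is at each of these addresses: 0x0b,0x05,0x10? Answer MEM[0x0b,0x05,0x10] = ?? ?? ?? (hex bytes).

MEM[0x0b,0x05,0x10] = 37 5b 75

[0] 0x03->0x0b len=8 : 7e eb cd 0d 50 75 12 37
[1] 0x08->0x10 len=3 : 75 12 37
[2] 0x11->0x06 len=3 : 12 37 c1
[3] 0x14->0x04 len=4 : e8 5b b7 88
[4] 0x0d->0x06 len=7 : cd 0d 50 75 12 37 c1
query mem[0x0b]=0x37, mem[0x05]=0x5b, mem[0x10]=0x75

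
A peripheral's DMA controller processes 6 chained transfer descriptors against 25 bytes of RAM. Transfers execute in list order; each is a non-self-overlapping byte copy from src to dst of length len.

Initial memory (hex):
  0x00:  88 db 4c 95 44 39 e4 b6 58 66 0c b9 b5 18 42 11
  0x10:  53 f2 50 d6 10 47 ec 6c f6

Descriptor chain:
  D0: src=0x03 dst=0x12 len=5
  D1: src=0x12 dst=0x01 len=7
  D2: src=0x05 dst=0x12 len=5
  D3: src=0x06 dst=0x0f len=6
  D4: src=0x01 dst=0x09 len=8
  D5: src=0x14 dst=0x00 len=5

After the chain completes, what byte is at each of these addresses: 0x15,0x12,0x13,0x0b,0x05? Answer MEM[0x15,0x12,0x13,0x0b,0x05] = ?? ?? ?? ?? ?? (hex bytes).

  after D0: wrote 5B at 0x12 = 954439e4b6
  after D1: wrote 7B at 0x01 = 954439e4b66cf6
  after D2: wrote 5B at 0x12 = b66cf65866
  after D3: wrote 6B at 0x0f = 6cf658660cb9
  after D4: wrote 8B at 0x09 = 954439e4b66cf658
  after D5: wrote 5B at 0x00 = b958666cf6
query mem[0x15]=0x58, mem[0x12]=0x66, mem[0x13]=0x0c, mem[0x0b]=0x39, mem[0x05]=0xb6

MEM[0x15,0x12,0x13,0x0b,0x05] = 58 66 0c 39 b6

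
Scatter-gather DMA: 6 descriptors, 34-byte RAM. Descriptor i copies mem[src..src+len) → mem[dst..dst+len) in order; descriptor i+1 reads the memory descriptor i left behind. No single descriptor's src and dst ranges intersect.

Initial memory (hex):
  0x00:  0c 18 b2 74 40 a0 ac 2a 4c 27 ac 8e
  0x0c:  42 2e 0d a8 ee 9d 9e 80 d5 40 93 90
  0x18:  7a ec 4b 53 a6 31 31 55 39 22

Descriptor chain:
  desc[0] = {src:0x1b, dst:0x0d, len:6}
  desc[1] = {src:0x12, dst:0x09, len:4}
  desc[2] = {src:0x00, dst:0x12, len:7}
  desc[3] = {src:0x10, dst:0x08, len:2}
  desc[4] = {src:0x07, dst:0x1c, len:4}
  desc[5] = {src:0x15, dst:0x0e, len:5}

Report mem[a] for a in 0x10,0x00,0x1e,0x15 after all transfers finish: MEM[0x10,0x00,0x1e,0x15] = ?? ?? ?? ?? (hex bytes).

  after D0: wrote 6B at 0x0d = 53a631315539
  after D1: wrote 4B at 0x09 = 3980d540
  after D2: wrote 7B at 0x12 = 0c18b27440a0ac
  after D3: wrote 2B at 0x08 = 3155
  after D4: wrote 4B at 0x1c = 2a315580
  after D5: wrote 5B at 0x0e = 7440a0acec
query mem[0x10]=0xa0, mem[0x00]=0x0c, mem[0x1e]=0x55, mem[0x15]=0x74

MEM[0x10,0x00,0x1e,0x15] = a0 0c 55 74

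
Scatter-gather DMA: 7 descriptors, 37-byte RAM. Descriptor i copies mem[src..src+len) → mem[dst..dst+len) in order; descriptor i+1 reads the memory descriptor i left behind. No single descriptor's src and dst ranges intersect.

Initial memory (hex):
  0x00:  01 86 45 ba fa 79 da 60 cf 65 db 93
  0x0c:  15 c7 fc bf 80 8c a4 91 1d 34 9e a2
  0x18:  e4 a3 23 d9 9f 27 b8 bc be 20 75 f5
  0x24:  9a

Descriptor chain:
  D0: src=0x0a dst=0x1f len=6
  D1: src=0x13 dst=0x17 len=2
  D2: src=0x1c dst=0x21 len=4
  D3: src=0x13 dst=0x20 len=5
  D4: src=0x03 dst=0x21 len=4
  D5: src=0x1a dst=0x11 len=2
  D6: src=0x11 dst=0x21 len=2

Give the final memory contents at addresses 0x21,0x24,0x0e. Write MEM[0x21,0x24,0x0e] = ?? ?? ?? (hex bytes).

#0 dst[0x1f+6] := {0xdb,0x93,0x15,0xc7,0xfc,0xbf}
#1 dst[0x17+2] := {0x91,0x1d}
#2 dst[0x21+4] := {0x9f,0x27,0xb8,0xdb}
#3 dst[0x20+5] := {0x91,0x1d,0x34,0x9e,0x91}
#4 dst[0x21+4] := {0xba,0xfa,0x79,0xda}
#5 dst[0x11+2] := {0x23,0xd9}
#6 dst[0x21+2] := {0x23,0xd9}
query mem[0x21]=0x23, mem[0x24]=0xda, mem[0x0e]=0xfc

MEM[0x21,0x24,0x0e] = 23 da fc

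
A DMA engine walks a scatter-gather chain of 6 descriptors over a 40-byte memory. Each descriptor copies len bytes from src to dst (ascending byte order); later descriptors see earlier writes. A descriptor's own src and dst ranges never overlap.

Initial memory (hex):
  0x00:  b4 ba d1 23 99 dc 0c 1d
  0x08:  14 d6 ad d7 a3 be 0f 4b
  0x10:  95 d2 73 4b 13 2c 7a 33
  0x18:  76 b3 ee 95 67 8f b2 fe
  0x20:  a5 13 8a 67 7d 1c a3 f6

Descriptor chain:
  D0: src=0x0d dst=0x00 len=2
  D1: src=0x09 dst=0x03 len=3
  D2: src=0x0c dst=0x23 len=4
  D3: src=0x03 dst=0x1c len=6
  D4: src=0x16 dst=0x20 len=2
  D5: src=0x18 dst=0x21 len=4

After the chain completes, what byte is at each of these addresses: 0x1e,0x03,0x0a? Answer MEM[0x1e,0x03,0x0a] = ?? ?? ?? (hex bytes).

MEM[0x1e,0x03,0x0a] = d7 d6 ad

D0: mem[0x00..0x01] <- [be 0f]
D1: mem[0x03..0x05] <- [d6 ad d7]
D2: mem[0x23..0x26] <- [a3 be 0f 4b]
D3: mem[0x1c..0x21] <- [d6 ad d7 0c 1d 14]
D4: mem[0x20..0x21] <- [7a 33]
D5: mem[0x21..0x24] <- [76 b3 ee 95]
query mem[0x1e]=0xd7, mem[0x03]=0xd6, mem[0x0a]=0xad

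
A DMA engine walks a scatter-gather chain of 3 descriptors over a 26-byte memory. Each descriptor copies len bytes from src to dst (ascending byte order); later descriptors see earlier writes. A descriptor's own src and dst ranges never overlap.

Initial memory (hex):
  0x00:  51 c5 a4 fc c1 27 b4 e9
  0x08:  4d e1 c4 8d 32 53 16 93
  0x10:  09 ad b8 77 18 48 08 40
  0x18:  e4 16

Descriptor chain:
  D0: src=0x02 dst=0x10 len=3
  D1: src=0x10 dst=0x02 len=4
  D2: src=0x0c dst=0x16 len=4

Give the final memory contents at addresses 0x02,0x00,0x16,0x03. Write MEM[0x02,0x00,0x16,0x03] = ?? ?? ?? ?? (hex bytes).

MEM[0x02,0x00,0x16,0x03] = a4 51 32 fc

#0 dst[0x10+3] := {0xa4,0xfc,0xc1}
#1 dst[0x02+4] := {0xa4,0xfc,0xc1,0x77}
#2 dst[0x16+4] := {0x32,0x53,0x16,0x93}
query mem[0x02]=0xa4, mem[0x00]=0x51, mem[0x16]=0x32, mem[0x03]=0xfc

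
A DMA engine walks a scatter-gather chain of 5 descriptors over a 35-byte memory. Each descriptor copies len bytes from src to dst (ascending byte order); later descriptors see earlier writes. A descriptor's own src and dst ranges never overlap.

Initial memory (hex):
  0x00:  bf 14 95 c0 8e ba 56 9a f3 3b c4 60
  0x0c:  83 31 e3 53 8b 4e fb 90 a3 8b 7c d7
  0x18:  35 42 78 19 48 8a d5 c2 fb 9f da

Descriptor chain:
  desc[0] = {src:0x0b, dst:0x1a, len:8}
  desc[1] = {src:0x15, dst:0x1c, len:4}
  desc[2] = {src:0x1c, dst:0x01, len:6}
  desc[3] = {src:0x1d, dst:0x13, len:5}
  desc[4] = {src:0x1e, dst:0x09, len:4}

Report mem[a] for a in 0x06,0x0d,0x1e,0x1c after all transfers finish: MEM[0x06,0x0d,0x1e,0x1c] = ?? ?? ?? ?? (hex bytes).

MEM[0x06,0x0d,0x1e,0x1c] = fb 31 d7 8b

D0: mem[0x1a..0x21] <- [60 83 31 e3 53 8b 4e fb]
D1: mem[0x1c..0x1f] <- [8b 7c d7 35]
D2: mem[0x01..0x06] <- [8b 7c d7 35 4e fb]
D3: mem[0x13..0x17] <- [7c d7 35 4e fb]
D4: mem[0x09..0x0c] <- [d7 35 4e fb]
query mem[0x06]=0xfb, mem[0x0d]=0x31, mem[0x1e]=0xd7, mem[0x1c]=0x8b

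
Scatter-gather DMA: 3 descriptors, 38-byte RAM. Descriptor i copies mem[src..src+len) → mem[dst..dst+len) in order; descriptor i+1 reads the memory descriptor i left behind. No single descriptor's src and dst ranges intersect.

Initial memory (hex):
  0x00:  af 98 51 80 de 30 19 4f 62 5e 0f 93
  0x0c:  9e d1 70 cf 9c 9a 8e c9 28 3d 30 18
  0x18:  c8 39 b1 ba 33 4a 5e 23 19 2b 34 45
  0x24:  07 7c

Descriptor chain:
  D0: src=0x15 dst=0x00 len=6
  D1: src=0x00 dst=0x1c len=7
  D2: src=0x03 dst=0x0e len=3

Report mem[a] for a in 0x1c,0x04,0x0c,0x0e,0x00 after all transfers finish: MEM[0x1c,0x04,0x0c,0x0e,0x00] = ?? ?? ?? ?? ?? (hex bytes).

MEM[0x1c,0x04,0x0c,0x0e,0x00] = 3d 39 9e c8 3d

[0] 0x15->0x00 len=6 : 3d 30 18 c8 39 b1
[1] 0x00->0x1c len=7 : 3d 30 18 c8 39 b1 19
[2] 0x03->0x0e len=3 : c8 39 b1
query mem[0x1c]=0x3d, mem[0x04]=0x39, mem[0x0c]=0x9e, mem[0x0e]=0xc8, mem[0x00]=0x3d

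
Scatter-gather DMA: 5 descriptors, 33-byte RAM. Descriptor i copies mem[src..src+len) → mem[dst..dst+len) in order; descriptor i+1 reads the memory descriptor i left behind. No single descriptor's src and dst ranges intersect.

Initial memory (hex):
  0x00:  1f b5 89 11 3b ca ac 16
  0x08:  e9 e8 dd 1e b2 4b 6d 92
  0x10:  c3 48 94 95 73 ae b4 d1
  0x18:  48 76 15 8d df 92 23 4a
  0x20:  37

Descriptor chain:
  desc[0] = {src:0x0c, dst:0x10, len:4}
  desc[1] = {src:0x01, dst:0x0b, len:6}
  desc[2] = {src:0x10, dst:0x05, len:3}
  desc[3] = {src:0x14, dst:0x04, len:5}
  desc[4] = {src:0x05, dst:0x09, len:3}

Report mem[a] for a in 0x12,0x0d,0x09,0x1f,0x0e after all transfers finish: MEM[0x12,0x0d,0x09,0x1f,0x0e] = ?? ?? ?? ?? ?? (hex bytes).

MEM[0x12,0x0d,0x09,0x1f,0x0e] = 6d 11 ae 4a 3b

[0] 0x0c->0x10 len=4 : b2 4b 6d 92
[1] 0x01->0x0b len=6 : b5 89 11 3b ca ac
[2] 0x10->0x05 len=3 : ac 4b 6d
[3] 0x14->0x04 len=5 : 73 ae b4 d1 48
[4] 0x05->0x09 len=3 : ae b4 d1
query mem[0x12]=0x6d, mem[0x0d]=0x11, mem[0x09]=0xae, mem[0x1f]=0x4a, mem[0x0e]=0x3b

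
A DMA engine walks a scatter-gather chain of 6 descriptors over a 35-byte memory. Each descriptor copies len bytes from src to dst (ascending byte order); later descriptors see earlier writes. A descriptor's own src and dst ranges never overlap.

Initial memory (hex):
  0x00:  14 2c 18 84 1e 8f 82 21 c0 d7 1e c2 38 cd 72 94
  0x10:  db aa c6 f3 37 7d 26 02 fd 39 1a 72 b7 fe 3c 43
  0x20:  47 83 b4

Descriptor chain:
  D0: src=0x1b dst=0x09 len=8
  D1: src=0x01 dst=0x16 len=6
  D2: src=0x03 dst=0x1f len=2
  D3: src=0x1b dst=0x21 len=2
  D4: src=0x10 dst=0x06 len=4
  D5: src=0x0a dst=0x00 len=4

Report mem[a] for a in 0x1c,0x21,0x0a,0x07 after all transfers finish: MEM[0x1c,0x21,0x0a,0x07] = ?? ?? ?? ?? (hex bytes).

MEM[0x1c,0x21,0x0a,0x07] = b7 82 b7 aa

[0] 0x1b->0x09 len=8 : 72 b7 fe 3c 43 47 83 b4
[1] 0x01->0x16 len=6 : 2c 18 84 1e 8f 82
[2] 0x03->0x1f len=2 : 84 1e
[3] 0x1b->0x21 len=2 : 82 b7
[4] 0x10->0x06 len=4 : b4 aa c6 f3
[5] 0x0a->0x00 len=4 : b7 fe 3c 43
query mem[0x1c]=0xb7, mem[0x21]=0x82, mem[0x0a]=0xb7, mem[0x07]=0xaa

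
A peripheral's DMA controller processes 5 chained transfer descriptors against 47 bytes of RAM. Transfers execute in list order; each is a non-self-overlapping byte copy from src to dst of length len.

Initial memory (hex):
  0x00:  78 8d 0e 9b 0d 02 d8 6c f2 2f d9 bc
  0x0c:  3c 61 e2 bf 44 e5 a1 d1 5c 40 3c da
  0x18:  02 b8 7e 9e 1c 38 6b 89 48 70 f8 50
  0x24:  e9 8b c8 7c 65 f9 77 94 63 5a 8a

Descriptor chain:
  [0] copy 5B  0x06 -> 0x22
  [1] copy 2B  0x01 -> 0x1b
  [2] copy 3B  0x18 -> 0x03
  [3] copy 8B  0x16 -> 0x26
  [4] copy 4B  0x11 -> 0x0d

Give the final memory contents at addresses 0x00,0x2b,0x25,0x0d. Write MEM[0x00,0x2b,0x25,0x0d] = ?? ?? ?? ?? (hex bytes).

MEM[0x00,0x2b,0x25,0x0d] = 78 8d 2f e5

D0: mem[0x22..0x26] <- [d8 6c f2 2f d9]
D1: mem[0x1b..0x1c] <- [8d 0e]
D2: mem[0x03..0x05] <- [02 b8 7e]
D3: mem[0x26..0x2d] <- [3c da 02 b8 7e 8d 0e 38]
D4: mem[0x0d..0x10] <- [e5 a1 d1 5c]
query mem[0x00]=0x78, mem[0x2b]=0x8d, mem[0x25]=0x2f, mem[0x0d]=0xe5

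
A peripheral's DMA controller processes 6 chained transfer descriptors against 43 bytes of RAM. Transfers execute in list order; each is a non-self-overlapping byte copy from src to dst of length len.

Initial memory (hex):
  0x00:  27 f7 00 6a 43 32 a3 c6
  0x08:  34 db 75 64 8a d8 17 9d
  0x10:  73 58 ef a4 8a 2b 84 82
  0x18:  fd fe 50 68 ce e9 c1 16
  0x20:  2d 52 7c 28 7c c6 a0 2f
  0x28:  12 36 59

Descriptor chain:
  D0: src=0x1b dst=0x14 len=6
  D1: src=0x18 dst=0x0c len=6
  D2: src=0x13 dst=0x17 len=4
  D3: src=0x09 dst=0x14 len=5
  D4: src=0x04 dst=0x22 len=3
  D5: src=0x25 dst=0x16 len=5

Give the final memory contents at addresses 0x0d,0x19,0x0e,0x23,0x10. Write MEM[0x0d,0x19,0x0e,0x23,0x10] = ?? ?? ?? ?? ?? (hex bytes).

MEM[0x0d,0x19,0x0e,0x23,0x10] = 2d 12 50 32 ce

#0 dst[0x14+6] := {0x68,0xce,0xe9,0xc1,0x16,0x2d}
#1 dst[0x0c+6] := {0x16,0x2d,0x50,0x68,0xce,0xe9}
#2 dst[0x17+4] := {0xa4,0x68,0xce,0xe9}
#3 dst[0x14+5] := {0xdb,0x75,0x64,0x16,0x2d}
#4 dst[0x22+3] := {0x43,0x32,0xa3}
#5 dst[0x16+5] := {0xc6,0xa0,0x2f,0x12,0x36}
query mem[0x0d]=0x2d, mem[0x19]=0x12, mem[0x0e]=0x50, mem[0x23]=0x32, mem[0x10]=0xce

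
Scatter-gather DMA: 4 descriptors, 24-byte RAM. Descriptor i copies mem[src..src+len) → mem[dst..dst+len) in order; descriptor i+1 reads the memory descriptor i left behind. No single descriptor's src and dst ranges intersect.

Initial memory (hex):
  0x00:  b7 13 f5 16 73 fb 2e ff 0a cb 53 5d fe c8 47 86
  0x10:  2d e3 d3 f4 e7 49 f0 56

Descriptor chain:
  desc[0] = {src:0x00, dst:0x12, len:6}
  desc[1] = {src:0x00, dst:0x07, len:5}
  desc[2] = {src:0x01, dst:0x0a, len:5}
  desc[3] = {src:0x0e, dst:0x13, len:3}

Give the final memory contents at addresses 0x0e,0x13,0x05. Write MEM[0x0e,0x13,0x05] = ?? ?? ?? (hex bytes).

MEM[0x0e,0x13,0x05] = fb fb fb

D0: mem[0x12..0x17] <- [b7 13 f5 16 73 fb]
D1: mem[0x07..0x0b] <- [b7 13 f5 16 73]
D2: mem[0x0a..0x0e] <- [13 f5 16 73 fb]
D3: mem[0x13..0x15] <- [fb 86 2d]
query mem[0x0e]=0xfb, mem[0x13]=0xfb, mem[0x05]=0xfb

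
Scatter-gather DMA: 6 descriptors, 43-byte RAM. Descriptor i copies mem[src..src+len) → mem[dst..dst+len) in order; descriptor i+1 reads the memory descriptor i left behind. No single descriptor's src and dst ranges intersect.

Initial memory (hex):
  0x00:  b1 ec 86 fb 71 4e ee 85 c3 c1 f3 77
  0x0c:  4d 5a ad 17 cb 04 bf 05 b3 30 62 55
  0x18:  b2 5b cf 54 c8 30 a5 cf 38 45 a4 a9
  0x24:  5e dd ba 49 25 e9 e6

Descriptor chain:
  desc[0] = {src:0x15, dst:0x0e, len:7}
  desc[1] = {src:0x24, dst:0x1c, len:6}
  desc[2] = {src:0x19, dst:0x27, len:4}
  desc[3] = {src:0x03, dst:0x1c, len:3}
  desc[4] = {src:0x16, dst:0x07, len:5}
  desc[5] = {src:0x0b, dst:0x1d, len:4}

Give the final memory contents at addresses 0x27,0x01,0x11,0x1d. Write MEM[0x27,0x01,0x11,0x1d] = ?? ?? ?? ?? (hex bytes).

[0] 0x15->0x0e len=7 : 30 62 55 b2 5b cf 54
[1] 0x24->0x1c len=6 : 5e dd ba 49 25 e9
[2] 0x19->0x27 len=4 : 5b cf 54 5e
[3] 0x03->0x1c len=3 : fb 71 4e
[4] 0x16->0x07 len=5 : 62 55 b2 5b cf
[5] 0x0b->0x1d len=4 : cf 4d 5a 30
query mem[0x27]=0x5b, mem[0x01]=0xec, mem[0x11]=0xb2, mem[0x1d]=0xcf

MEM[0x27,0x01,0x11,0x1d] = 5b ec b2 cf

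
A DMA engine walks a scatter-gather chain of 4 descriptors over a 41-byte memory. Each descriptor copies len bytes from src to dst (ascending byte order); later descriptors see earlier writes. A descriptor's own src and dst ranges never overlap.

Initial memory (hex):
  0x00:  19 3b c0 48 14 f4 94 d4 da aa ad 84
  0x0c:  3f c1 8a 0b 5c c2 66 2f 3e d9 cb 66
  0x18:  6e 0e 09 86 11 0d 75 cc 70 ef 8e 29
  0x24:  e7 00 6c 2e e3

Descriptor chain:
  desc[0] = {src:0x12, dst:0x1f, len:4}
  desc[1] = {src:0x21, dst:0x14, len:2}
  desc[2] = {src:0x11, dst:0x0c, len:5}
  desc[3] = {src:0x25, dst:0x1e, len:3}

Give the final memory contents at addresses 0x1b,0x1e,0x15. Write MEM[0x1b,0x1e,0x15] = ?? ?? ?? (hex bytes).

MEM[0x1b,0x1e,0x15] = 86 00 d9

[0] 0x12->0x1f len=4 : 66 2f 3e d9
[1] 0x21->0x14 len=2 : 3e d9
[2] 0x11->0x0c len=5 : c2 66 2f 3e d9
[3] 0x25->0x1e len=3 : 00 6c 2e
query mem[0x1b]=0x86, mem[0x1e]=0x00, mem[0x15]=0xd9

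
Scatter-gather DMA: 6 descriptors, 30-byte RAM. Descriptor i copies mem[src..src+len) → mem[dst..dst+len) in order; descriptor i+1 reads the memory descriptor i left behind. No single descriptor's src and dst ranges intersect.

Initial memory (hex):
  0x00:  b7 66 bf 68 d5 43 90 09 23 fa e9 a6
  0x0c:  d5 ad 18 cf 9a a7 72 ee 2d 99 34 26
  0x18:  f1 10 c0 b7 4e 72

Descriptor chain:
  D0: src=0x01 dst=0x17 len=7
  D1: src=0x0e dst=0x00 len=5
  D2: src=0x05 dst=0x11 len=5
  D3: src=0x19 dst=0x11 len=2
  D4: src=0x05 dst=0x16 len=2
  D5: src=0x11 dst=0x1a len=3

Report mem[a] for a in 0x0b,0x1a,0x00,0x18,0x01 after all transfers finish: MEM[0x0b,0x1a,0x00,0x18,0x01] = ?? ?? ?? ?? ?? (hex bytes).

  after D0: wrote 7B at 0x17 = 66bf68d5439009
  after D1: wrote 5B at 0x00 = 18cf9aa772
  after D2: wrote 5B at 0x11 = 43900923fa
  after D3: wrote 2B at 0x11 = 68d5
  after D4: wrote 2B at 0x16 = 4390
  after D5: wrote 3B at 0x1a = 68d509
query mem[0x0b]=0xa6, mem[0x1a]=0x68, mem[0x00]=0x18, mem[0x18]=0xbf, mem[0x01]=0xcf

MEM[0x0b,0x1a,0x00,0x18,0x01] = a6 68 18 bf cf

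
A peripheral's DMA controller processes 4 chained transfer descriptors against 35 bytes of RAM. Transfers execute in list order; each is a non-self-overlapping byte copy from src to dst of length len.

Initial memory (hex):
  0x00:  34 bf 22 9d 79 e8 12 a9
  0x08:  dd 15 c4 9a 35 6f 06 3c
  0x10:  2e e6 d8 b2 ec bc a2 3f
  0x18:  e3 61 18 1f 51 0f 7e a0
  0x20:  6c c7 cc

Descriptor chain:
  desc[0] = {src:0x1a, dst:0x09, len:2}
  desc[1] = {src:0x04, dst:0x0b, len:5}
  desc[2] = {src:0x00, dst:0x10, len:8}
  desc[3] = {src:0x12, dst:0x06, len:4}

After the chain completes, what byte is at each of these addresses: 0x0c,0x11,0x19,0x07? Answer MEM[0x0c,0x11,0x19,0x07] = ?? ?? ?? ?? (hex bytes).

MEM[0x0c,0x11,0x19,0x07] = e8 bf 61 9d

#0 dst[0x09+2] := {0x18,0x1f}
#1 dst[0x0b+5] := {0x79,0xe8,0x12,0xa9,0xdd}
#2 dst[0x10+8] := {0x34,0xbf,0x22,0x9d,0x79,0xe8,0x12,0xa9}
#3 dst[0x06+4] := {0x22,0x9d,0x79,0xe8}
query mem[0x0c]=0xe8, mem[0x11]=0xbf, mem[0x19]=0x61, mem[0x07]=0x9d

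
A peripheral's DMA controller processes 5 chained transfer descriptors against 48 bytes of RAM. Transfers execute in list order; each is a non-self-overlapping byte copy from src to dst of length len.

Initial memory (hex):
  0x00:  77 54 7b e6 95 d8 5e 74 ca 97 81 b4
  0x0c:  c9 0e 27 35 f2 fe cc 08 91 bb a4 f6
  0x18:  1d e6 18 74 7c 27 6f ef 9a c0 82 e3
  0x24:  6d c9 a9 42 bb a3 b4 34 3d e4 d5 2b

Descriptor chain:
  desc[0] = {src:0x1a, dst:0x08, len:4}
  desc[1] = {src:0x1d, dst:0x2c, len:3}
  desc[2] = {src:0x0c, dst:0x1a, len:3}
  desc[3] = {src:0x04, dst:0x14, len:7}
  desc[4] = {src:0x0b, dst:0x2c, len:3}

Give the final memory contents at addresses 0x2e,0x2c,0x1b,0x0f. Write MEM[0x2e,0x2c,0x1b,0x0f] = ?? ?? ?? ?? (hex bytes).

MEM[0x2e,0x2c,0x1b,0x0f] = 0e 27 0e 35

  after D0: wrote 4B at 0x08 = 18747c27
  after D1: wrote 3B at 0x2c = 276fef
  after D2: wrote 3B at 0x1a = c90e27
  after D3: wrote 7B at 0x14 = 95d85e7418747c
  after D4: wrote 3B at 0x2c = 27c90e
query mem[0x2e]=0x0e, mem[0x2c]=0x27, mem[0x1b]=0x0e, mem[0x0f]=0x35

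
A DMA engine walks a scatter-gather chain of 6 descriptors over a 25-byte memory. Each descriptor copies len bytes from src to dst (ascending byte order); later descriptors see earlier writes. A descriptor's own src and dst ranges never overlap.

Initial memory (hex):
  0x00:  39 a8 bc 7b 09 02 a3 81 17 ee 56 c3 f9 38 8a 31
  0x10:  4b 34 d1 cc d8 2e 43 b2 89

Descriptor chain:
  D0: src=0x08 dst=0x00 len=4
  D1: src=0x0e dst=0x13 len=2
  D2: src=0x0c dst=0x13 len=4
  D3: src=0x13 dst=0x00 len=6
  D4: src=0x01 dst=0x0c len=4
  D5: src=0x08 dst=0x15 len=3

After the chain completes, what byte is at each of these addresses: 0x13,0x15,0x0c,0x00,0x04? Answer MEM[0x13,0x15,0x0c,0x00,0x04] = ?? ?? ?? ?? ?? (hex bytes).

[0] 0x08->0x00 len=4 : 17 ee 56 c3
[1] 0x0e->0x13 len=2 : 8a 31
[2] 0x0c->0x13 len=4 : f9 38 8a 31
[3] 0x13->0x00 len=6 : f9 38 8a 31 b2 89
[4] 0x01->0x0c len=4 : 38 8a 31 b2
[5] 0x08->0x15 len=3 : 17 ee 56
query mem[0x13]=0xf9, mem[0x15]=0x17, mem[0x0c]=0x38, mem[0x00]=0xf9, mem[0x04]=0xb2

MEM[0x13,0x15,0x0c,0x00,0x04] = f9 17 38 f9 b2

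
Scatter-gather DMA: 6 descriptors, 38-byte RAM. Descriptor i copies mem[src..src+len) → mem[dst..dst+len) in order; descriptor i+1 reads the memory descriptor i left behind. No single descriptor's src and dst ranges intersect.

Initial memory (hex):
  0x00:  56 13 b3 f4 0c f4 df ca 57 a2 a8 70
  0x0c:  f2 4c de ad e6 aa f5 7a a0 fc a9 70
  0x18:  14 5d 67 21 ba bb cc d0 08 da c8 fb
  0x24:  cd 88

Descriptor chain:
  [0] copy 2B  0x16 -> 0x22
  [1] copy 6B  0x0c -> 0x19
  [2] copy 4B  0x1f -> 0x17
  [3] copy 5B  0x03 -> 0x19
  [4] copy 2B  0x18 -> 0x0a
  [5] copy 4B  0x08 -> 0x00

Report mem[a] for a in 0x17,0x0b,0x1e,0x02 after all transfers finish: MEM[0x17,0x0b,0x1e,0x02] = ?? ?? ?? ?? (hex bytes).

[0] 0x16->0x22 len=2 : a9 70
[1] 0x0c->0x19 len=6 : f2 4c de ad e6 aa
[2] 0x1f->0x17 len=4 : d0 08 da a9
[3] 0x03->0x19 len=5 : f4 0c f4 df ca
[4] 0x18->0x0a len=2 : 08 f4
[5] 0x08->0x00 len=4 : 57 a2 08 f4
query mem[0x17]=0xd0, mem[0x0b]=0xf4, mem[0x1e]=0xaa, mem[0x02]=0x08

MEM[0x17,0x0b,0x1e,0x02] = d0 f4 aa 08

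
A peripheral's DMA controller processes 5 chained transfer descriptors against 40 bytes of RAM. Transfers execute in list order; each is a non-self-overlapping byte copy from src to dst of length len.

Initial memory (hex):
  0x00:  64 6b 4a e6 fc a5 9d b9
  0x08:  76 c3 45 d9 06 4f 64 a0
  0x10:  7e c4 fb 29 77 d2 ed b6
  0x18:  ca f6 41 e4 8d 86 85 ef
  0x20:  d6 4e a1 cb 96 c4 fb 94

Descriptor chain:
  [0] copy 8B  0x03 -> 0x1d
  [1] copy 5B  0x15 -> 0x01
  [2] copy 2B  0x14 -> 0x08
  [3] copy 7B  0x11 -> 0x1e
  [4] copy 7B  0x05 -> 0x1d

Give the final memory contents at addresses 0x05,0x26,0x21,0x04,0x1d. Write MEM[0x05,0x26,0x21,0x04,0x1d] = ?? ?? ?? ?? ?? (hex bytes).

  after D0: wrote 8B at 0x1d = e6fca59db976c345
  after D1: wrote 5B at 0x01 = d2edb6caf6
  after D2: wrote 2B at 0x08 = 77d2
  after D3: wrote 7B at 0x1e = c4fb2977d2edb6
  after D4: wrote 7B at 0x1d = f69db977d245d9
query mem[0x05]=0xf6, mem[0x26]=0xfb, mem[0x21]=0xd2, mem[0x04]=0xca, mem[0x1d]=0xf6

MEM[0x05,0x26,0x21,0x04,0x1d] = f6 fb d2 ca f6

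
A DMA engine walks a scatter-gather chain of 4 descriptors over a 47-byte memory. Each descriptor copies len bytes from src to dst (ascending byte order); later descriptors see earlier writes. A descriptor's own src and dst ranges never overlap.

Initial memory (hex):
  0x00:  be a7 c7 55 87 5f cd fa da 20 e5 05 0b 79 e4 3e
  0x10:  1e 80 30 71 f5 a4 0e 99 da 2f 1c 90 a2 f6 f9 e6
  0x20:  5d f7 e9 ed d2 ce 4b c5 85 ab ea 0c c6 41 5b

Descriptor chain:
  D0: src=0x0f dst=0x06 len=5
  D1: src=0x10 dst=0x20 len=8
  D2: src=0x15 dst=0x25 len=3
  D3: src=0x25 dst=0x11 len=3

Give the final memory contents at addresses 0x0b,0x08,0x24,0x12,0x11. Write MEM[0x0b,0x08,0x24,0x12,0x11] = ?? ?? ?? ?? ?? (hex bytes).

MEM[0x0b,0x08,0x24,0x12,0x11] = 05 80 f5 0e a4

#0 dst[0x06+5] := {0x3e,0x1e,0x80,0x30,0x71}
#1 dst[0x20+8] := {0x1e,0x80,0x30,0x71,0xf5,0xa4,0x0e,0x99}
#2 dst[0x25+3] := {0xa4,0x0e,0x99}
#3 dst[0x11+3] := {0xa4,0x0e,0x99}
query mem[0x0b]=0x05, mem[0x08]=0x80, mem[0x24]=0xf5, mem[0x12]=0x0e, mem[0x11]=0xa4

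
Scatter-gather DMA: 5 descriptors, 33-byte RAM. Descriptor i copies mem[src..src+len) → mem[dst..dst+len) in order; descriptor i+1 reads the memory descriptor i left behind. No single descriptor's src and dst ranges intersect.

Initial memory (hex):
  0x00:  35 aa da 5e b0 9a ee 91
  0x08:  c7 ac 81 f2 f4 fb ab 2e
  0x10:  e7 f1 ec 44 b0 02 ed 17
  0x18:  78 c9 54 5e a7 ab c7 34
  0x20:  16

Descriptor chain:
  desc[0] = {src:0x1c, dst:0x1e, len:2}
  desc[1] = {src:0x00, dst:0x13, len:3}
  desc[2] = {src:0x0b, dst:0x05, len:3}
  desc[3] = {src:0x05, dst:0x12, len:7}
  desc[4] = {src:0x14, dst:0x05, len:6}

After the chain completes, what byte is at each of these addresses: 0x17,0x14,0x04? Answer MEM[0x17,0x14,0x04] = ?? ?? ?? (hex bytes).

MEM[0x17,0x14,0x04] = 81 fb b0

[0] 0x1c->0x1e len=2 : a7 ab
[1] 0x00->0x13 len=3 : 35 aa da
[2] 0x0b->0x05 len=3 : f2 f4 fb
[3] 0x05->0x12 len=7 : f2 f4 fb c7 ac 81 f2
[4] 0x14->0x05 len=6 : fb c7 ac 81 f2 c9
query mem[0x17]=0x81, mem[0x14]=0xfb, mem[0x04]=0xb0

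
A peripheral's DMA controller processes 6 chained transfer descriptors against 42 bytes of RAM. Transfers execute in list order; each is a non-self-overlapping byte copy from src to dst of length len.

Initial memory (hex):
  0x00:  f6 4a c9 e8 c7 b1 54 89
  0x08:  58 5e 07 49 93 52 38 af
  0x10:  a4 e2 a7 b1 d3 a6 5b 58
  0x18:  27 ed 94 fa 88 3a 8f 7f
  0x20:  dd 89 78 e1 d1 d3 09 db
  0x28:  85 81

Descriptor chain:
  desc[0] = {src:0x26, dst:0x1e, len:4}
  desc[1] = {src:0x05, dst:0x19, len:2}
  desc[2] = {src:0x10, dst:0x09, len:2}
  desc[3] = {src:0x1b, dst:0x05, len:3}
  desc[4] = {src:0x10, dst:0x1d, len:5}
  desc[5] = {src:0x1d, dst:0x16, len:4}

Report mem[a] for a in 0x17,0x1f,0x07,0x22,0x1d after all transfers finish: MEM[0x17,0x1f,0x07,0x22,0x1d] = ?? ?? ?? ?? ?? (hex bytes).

MEM[0x17,0x1f,0x07,0x22,0x1d] = e2 a7 3a 78 a4

[0] 0x26->0x1e len=4 : 09 db 85 81
[1] 0x05->0x19 len=2 : b1 54
[2] 0x10->0x09 len=2 : a4 e2
[3] 0x1b->0x05 len=3 : fa 88 3a
[4] 0x10->0x1d len=5 : a4 e2 a7 b1 d3
[5] 0x1d->0x16 len=4 : a4 e2 a7 b1
query mem[0x17]=0xe2, mem[0x1f]=0xa7, mem[0x07]=0x3a, mem[0x22]=0x78, mem[0x1d]=0xa4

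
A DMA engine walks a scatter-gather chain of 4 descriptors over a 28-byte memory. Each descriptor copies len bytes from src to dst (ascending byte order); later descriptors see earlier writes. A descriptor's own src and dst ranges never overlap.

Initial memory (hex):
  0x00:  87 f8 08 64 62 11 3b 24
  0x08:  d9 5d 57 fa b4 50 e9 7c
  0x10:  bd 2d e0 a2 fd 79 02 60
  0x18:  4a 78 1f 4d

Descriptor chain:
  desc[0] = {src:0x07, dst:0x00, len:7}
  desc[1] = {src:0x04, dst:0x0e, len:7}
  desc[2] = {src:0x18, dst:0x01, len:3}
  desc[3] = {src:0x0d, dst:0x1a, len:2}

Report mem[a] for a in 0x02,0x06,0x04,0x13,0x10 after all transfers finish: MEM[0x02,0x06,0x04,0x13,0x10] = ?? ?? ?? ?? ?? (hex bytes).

MEM[0x02,0x06,0x04,0x13,0x10] = 78 50 fa 5d 50

#0 dst[0x00+7] := {0x24,0xd9,0x5d,0x57,0xfa,0xb4,0x50}
#1 dst[0x0e+7] := {0xfa,0xb4,0x50,0x24,0xd9,0x5d,0x57}
#2 dst[0x01+3] := {0x4a,0x78,0x1f}
#3 dst[0x1a+2] := {0x50,0xfa}
query mem[0x02]=0x78, mem[0x06]=0x50, mem[0x04]=0xfa, mem[0x13]=0x5d, mem[0x10]=0x50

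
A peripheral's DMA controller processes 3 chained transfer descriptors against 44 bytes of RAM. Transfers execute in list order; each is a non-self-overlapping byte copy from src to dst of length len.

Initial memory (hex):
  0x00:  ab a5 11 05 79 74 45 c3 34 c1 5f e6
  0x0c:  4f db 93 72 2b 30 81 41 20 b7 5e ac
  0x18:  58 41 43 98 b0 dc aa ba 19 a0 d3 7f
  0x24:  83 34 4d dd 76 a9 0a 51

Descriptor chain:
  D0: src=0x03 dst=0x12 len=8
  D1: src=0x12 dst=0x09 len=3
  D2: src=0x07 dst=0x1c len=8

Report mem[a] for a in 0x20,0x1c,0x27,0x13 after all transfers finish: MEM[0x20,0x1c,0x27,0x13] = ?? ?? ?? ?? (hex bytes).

  after D0: wrote 8B at 0x12 = 05797445c334c15f
  after D1: wrote 3B at 0x09 = 057974
  after D2: wrote 8B at 0x1c = c3340579744fdb93
query mem[0x20]=0x74, mem[0x1c]=0xc3, mem[0x27]=0xdd, mem[0x13]=0x79

MEM[0x20,0x1c,0x27,0x13] = 74 c3 dd 79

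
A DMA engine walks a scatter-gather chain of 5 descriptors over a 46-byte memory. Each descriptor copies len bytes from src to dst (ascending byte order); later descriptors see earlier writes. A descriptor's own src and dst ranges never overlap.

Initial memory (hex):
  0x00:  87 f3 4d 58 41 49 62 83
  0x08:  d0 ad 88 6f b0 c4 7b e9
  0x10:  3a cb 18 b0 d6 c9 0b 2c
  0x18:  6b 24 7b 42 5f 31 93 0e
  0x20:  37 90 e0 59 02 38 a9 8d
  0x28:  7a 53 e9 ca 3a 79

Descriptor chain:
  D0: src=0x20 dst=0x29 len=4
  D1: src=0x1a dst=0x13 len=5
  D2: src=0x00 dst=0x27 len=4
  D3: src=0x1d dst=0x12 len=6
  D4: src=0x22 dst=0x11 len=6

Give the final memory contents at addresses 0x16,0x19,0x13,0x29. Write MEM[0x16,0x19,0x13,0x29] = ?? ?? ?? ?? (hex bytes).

[0] 0x20->0x29 len=4 : 37 90 e0 59
[1] 0x1a->0x13 len=5 : 7b 42 5f 31 93
[2] 0x00->0x27 len=4 : 87 f3 4d 58
[3] 0x1d->0x12 len=6 : 31 93 0e 37 90 e0
[4] 0x22->0x11 len=6 : e0 59 02 38 a9 87
query mem[0x16]=0x87, mem[0x19]=0x24, mem[0x13]=0x02, mem[0x29]=0x4d

MEM[0x16,0x19,0x13,0x29] = 87 24 02 4d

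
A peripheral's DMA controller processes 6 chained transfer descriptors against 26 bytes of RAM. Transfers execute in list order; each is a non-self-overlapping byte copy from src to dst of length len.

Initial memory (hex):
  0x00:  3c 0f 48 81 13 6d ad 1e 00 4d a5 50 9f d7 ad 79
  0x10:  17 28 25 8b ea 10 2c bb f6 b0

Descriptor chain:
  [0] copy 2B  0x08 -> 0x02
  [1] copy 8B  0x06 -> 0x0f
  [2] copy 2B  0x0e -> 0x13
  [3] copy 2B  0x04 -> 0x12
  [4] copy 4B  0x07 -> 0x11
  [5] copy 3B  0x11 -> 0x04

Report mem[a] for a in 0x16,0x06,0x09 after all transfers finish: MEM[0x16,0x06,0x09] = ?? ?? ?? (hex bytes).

MEM[0x16,0x06,0x09] = d7 4d 4d

  after D0: wrote 2B at 0x02 = 004d
  after D1: wrote 8B at 0x0f = ad1e004da5509fd7
  after D2: wrote 2B at 0x13 = adad
  after D3: wrote 2B at 0x12 = 136d
  after D4: wrote 4B at 0x11 = 1e004da5
  after D5: wrote 3B at 0x04 = 1e004d
query mem[0x16]=0xd7, mem[0x06]=0x4d, mem[0x09]=0x4d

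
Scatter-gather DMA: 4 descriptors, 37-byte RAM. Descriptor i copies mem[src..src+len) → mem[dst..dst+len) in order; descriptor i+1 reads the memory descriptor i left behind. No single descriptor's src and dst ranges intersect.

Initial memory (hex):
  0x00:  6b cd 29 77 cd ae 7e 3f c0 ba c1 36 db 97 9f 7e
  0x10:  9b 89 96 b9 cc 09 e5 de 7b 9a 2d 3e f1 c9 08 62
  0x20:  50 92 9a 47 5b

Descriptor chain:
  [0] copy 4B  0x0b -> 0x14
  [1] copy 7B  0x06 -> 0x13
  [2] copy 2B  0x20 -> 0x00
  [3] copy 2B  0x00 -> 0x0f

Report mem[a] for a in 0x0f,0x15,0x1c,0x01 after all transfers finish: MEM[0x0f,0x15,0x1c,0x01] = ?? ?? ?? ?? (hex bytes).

MEM[0x0f,0x15,0x1c,0x01] = 50 c0 f1 92

#0 dst[0x14+4] := {0x36,0xdb,0x97,0x9f}
#1 dst[0x13+7] := {0x7e,0x3f,0xc0,0xba,0xc1,0x36,0xdb}
#2 dst[0x00+2] := {0x50,0x92}
#3 dst[0x0f+2] := {0x50,0x92}
query mem[0x0f]=0x50, mem[0x15]=0xc0, mem[0x1c]=0xf1, mem[0x01]=0x92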